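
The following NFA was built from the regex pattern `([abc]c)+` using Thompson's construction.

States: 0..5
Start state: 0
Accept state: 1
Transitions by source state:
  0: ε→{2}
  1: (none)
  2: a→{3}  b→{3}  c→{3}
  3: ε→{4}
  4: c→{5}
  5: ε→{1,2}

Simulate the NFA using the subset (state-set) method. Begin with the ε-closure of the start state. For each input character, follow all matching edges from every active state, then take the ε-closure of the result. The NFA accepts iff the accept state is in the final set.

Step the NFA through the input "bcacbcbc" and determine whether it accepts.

Answer: ACCEPT

Steps:
S₀ = ε-closure({0}) = {0,2}
'b' @ 1: {3,4}
'c' @ 2: {1,2,5}  [accepting]
'a' @ 3: {3,4}
'c' @ 4: {1,2,5}  [accepting]
'b' @ 5: {3,4}
'c' @ 6: {1,2,5}  [accepting]
'b' @ 7: {3,4}
'c' @ 8: {1,2,5}  [accepting]
final: {1,2,5}; accept 1 in set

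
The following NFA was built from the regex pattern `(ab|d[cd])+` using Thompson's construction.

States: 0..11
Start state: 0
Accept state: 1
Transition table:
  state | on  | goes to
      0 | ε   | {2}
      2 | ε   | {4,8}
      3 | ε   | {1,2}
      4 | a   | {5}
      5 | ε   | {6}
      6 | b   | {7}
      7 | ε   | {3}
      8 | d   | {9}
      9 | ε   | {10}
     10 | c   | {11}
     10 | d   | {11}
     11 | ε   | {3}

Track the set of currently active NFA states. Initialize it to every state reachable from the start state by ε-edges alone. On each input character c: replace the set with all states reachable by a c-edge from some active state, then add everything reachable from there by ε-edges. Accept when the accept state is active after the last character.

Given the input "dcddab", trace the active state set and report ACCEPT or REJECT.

Answer: ACCEPT

Trace:
start: ε-closure({0}) = {0,2,4,8}
'd' @ 1: {9,10}
'c' @ 2: {1,2,3,4,8,11}  [accepting]
'd' @ 3: {9,10}
'd' @ 4: {1,2,3,4,8,11}  [accepting]
'a' @ 5: {5,6}
'b' @ 6: {1,2,3,4,7,8}  [accepting]
after full input: {1,2,3,4,7,8}  (accept=1 in)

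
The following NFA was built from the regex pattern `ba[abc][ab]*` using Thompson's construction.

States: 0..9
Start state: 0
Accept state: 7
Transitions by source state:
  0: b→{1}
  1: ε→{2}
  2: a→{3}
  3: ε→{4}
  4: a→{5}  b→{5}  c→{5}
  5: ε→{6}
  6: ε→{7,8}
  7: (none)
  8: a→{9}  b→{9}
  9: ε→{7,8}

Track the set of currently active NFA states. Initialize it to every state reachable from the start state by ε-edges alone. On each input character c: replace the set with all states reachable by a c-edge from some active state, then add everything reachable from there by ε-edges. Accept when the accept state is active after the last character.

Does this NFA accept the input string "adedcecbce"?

initial (ε-close {0}): {0}
'a' @ 1: {}  — no active states
rest 'dedcecbce' ignored (set empty)
final: {}; accept 7 not in set

Answer: REJECT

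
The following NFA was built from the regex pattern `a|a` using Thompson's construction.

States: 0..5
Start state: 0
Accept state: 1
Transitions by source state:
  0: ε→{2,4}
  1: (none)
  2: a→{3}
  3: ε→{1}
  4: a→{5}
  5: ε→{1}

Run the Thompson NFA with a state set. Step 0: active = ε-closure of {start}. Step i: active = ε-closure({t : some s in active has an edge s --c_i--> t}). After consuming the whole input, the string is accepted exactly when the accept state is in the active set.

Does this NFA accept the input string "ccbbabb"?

S₀ = ε-closure({0}) = {0,2,4}
'c' @ 1: {}  — dead — no transitions
rest 'cbbabb' ignored (set empty)
end set {} — state 1 not in

Answer: REJECT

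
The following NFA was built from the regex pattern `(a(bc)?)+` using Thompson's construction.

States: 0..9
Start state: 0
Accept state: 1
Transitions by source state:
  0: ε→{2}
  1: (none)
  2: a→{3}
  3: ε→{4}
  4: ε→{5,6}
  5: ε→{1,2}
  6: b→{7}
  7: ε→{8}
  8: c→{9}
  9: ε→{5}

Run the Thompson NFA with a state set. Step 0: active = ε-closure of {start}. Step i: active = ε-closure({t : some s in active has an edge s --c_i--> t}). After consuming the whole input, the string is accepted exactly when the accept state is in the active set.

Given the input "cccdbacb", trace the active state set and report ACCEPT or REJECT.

Answer: REJECT

Trace:
S₀ = ε-closure({0}) = {0,2}
'c' @ 1: {}  — no active states
rest 'ccdbacb' ignored (set empty)
after full input: {}  (accept=1 not in)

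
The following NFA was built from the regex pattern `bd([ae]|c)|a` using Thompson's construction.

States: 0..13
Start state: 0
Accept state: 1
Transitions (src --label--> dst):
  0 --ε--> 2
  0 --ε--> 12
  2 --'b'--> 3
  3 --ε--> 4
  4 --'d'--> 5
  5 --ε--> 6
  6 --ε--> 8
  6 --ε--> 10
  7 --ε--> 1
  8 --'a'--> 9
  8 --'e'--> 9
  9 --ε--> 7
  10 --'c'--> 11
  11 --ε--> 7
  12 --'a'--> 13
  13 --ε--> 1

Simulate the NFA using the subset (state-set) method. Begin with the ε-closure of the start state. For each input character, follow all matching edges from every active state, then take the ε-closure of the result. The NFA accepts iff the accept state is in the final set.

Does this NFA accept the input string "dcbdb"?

S₀ = ε-closure({0}) = {0,2,12}
'd' @ 1: {}  — no active states
rest 'cbdb' ignored (set empty)
final: {}; accept 1 not in set

Answer: REJECT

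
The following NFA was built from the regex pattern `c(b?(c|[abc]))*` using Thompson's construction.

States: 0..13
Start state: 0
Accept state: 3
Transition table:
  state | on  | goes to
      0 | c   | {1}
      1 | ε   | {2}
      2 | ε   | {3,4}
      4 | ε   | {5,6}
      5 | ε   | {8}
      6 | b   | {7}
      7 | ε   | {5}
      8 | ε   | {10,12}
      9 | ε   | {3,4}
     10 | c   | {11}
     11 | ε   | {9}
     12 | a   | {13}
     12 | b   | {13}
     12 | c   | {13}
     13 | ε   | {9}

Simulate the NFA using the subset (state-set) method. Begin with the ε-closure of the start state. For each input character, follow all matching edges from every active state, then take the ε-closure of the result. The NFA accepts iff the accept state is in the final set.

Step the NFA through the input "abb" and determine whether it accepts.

start: ε-closure({0}) = {0}
'a' @ 1: {}  — state set empty
rest 'bb' ignored (set empty)
final: {}; accept 3 not in set

Answer: REJECT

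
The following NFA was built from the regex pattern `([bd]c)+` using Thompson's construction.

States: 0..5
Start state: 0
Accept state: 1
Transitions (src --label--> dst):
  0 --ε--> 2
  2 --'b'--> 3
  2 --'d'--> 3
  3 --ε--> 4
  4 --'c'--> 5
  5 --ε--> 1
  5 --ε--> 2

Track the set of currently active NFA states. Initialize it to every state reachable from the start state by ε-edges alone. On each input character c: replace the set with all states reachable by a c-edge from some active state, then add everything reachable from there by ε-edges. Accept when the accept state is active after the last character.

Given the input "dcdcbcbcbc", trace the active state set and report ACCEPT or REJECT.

S₀ = ε-closure({0}) = {0,2}
'd' @ 1: {3,4}
'c' @ 2: {1,2,5}  (accept∈set)
'd' @ 3: {3,4}
'c' @ 4: {1,2,5}  (accept∈set)
'b' @ 5: {3,4}
'c' @ 6: {1,2,5}  (accept∈set)
'b' @ 7: {3,4}
'c' @ 8: {1,2,5}  (accept∈set)
'b' @ 9: {3,4}
'c' @ 10: {1,2,5}  (accept∈set)
final: {1,2,5}; accept 1 in set

Answer: ACCEPT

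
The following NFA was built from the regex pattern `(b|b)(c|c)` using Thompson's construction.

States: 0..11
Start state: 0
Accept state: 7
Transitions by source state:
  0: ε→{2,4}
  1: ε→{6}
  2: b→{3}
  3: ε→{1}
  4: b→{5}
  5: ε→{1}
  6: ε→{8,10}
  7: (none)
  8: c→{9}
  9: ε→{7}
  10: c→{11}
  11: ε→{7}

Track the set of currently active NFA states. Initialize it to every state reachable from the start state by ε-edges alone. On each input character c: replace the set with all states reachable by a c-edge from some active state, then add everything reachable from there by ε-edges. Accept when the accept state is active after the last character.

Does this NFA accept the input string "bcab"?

start: ε-closure({0}) = {0,2,4}
'b' @ 1: {1,3,5,6,8,10}
'c' @ 2: {7,9,11}  (accept∈set)
'a' @ 3: {}  — no active states
rest 'b' ignored (set empty)
after full input: {}  (accept=7 not in)

Answer: REJECT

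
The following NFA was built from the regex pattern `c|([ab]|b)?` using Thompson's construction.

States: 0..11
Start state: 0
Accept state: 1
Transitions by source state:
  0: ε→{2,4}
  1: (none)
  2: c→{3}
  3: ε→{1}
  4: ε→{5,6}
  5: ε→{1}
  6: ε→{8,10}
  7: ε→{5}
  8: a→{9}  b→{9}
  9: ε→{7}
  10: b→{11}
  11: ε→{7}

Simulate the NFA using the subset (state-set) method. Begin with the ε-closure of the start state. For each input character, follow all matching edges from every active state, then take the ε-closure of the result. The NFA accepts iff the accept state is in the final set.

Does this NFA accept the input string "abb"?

Answer: REJECT

Steps:
initial (ε-close {0}): {0,1,2,4,5,6,8,10}
'a' @ 1: {1,5,7,9}  (accept∈set)
'b' @ 2: {}  — dead — no transitions
rest 'b' ignored (set empty)
after full input: {}  (accept=1 not in)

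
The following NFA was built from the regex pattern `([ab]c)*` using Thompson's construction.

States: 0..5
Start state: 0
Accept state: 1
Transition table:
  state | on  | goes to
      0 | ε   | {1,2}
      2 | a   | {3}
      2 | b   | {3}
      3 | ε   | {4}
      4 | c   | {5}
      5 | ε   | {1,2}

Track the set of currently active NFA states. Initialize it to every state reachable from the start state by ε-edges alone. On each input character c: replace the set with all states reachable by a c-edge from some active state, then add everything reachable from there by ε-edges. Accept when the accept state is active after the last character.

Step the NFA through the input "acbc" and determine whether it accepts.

Answer: ACCEPT

Derivation:
S₀ = ε-closure({0}) = {0,1,2}
'a' @ 1: {3,4}
'c' @ 2: {1,2,5}  (accept∈set)
'b' @ 3: {3,4}
'c' @ 4: {1,2,5}  (accept∈set)
final: {1,2,5}; accept 1 in set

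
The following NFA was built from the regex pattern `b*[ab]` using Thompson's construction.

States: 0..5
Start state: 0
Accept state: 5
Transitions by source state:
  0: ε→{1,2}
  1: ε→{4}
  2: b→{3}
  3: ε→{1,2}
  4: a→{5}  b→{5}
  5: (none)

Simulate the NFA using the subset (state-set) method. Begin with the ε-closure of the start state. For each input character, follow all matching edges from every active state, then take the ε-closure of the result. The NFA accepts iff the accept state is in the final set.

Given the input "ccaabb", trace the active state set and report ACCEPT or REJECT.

Answer: REJECT

Steps:
initial (ε-close {0}): {0,1,2,4}
'c' @ 1: {}  — no active states
rest 'caabb' ignored (set empty)
end set {} — state 5 not in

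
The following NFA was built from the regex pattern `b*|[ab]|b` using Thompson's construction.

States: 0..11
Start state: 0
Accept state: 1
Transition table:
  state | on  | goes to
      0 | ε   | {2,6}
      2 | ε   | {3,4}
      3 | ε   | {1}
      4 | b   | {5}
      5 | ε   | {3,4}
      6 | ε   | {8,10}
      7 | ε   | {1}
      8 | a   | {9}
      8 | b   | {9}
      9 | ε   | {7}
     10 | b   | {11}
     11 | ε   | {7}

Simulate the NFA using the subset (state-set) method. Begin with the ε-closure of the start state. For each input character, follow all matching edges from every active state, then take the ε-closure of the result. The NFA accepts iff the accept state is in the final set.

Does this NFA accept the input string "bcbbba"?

Answer: REJECT

Derivation:
S₀ = ε-closure({0}) = {0,1,2,3,4,6,8,10}
'b' @ 1: {1,3,4,5,7,9,11}  (accept∈set)
'c' @ 2: {}  — state set empty
rest 'bbba' ignored (set empty)
after full input: {}  (accept=1 not in)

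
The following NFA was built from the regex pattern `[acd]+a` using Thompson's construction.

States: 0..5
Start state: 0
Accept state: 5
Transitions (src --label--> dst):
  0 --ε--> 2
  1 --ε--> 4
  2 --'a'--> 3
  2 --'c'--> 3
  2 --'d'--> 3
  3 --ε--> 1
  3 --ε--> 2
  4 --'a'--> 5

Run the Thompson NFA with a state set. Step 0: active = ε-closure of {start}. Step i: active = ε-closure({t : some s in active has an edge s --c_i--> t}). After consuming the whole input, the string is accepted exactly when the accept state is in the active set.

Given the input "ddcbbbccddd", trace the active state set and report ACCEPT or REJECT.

start: ε-closure({0}) = {0,2}
'd' @ 1: {1,2,3,4}
'd' @ 2: {1,2,3,4}
'c' @ 3: {1,2,3,4}
'b' @ 4: {}  — state set empty
rest 'bbccddd' ignored (set empty)
after full input: {}  (accept=5 not in)

Answer: REJECT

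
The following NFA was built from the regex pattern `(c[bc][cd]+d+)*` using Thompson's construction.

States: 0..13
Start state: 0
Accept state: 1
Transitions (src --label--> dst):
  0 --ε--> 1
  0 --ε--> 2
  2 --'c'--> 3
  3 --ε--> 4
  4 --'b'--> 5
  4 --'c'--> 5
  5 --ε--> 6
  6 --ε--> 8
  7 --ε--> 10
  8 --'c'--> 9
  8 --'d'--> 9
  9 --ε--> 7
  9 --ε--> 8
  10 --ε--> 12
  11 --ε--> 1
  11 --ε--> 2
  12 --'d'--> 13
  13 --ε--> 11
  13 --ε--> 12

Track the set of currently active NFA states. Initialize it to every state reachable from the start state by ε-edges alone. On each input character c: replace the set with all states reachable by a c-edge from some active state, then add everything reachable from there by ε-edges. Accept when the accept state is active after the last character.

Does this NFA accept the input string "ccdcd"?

S₀ = ε-closure({0}) = {0,1,2}
'c' @ 1: {3,4}
'c' @ 2: {5,6,8}
'd' @ 3: {7,8,9,10,12}
'c' @ 4: {7,8,9,10,12}
'd' @ 5: {1,2,7,8,9,10,11,12,13}  (accept∈set)
end set {1,2,7,8,9,10,11,12,13} — state 1 in

Answer: ACCEPT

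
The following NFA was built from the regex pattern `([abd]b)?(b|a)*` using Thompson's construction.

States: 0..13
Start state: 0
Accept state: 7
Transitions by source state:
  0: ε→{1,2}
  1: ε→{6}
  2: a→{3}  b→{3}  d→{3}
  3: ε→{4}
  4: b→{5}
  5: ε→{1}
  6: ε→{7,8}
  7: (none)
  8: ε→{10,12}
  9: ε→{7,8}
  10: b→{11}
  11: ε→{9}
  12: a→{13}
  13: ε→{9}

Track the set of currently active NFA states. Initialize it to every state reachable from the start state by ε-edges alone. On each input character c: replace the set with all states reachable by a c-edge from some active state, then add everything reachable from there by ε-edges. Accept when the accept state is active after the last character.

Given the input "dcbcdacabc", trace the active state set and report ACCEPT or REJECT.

initial (ε-close {0}): {0,1,2,6,7,8,10,12}
'd' @ 1: {3,4}
'c' @ 2: {}  — state set empty
rest 'bcdacabc' ignored (set empty)
final: {}; accept 7 not in set

Answer: REJECT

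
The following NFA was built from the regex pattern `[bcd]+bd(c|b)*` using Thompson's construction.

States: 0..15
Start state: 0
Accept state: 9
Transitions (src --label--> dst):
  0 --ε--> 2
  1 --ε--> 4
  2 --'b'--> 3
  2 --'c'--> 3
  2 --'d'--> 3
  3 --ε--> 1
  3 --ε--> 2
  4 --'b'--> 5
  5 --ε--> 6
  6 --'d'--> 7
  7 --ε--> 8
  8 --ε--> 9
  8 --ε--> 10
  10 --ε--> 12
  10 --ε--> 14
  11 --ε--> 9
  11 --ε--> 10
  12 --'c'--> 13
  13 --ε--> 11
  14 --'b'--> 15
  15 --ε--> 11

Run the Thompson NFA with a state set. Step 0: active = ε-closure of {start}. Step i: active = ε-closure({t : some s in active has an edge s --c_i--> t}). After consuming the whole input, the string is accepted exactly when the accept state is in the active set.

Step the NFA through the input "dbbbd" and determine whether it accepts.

Answer: ACCEPT

Derivation:
S₀ = ε-closure({0}) = {0,2}
'd' @ 1: {1,2,3,4}
'b' @ 2: {1,2,3,4,5,6}
'b' @ 3: {1,2,3,4,5,6}
'b' @ 4: {1,2,3,4,5,6}
'd' @ 5: {1,2,3,4,7,8,9,10,12,14}  [accepting]
after full input: {1,2,3,4,7,8,9,10,12,14}  (accept=9 in)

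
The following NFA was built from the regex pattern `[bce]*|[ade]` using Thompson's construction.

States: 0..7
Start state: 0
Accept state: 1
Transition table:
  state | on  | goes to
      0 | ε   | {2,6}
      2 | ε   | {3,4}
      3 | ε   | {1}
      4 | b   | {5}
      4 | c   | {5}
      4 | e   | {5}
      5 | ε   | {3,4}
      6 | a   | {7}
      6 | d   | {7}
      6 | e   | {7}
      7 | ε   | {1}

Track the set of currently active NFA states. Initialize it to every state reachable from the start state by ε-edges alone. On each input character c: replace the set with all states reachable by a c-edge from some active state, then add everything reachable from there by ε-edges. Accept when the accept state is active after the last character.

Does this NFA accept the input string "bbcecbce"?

S₀ = ε-closure({0}) = {0,1,2,3,4,6}
'b' @ 1: {1,3,4,5}  [accepting]
'b' @ 2: {1,3,4,5}  [accepting]
'c' @ 3: {1,3,4,5}  [accepting]
'e' @ 4: {1,3,4,5}  [accepting]
'c' @ 5: {1,3,4,5}  [accepting]
'b' @ 6: {1,3,4,5}  [accepting]
'c' @ 7: {1,3,4,5}  [accepting]
'e' @ 8: {1,3,4,5}  [accepting]
end set {1,3,4,5} — state 1 in

Answer: ACCEPT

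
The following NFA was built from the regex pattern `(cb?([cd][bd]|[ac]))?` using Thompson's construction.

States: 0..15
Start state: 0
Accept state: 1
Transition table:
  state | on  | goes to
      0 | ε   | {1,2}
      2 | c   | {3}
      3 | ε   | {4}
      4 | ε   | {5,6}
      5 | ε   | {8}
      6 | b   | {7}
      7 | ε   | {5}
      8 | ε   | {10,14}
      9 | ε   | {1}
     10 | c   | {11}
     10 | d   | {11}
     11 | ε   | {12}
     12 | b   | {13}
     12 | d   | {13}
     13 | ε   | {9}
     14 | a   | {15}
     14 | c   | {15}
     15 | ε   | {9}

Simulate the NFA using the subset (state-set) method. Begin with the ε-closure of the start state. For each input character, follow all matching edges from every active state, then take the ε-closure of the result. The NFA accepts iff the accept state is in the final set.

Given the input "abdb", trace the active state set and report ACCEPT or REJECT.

S₀ = ε-closure({0}) = {0,1,2}
'a' @ 1: {}  — state set empty
rest 'bdb' ignored (set empty)
final: {}; accept 1 not in set

Answer: REJECT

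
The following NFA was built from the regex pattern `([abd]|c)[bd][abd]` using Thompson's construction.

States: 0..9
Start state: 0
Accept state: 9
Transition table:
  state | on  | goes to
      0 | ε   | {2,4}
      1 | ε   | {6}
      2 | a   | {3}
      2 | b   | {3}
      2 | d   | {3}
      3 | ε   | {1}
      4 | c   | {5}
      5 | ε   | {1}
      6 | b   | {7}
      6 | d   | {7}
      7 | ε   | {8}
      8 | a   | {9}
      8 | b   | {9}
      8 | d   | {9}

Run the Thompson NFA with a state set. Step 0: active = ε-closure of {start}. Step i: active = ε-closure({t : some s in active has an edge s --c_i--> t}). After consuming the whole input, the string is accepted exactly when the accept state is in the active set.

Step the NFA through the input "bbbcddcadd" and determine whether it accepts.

Answer: REJECT

Steps:
S₀ = ε-closure({0}) = {0,2,4}
'b' @ 1: {1,3,6}
'b' @ 2: {7,8}
'b' @ 3: {9}  (accept∈set)
'c' @ 4: {}  — dead — no transitions
rest 'ddcadd' ignored (set empty)
end set {} — state 9 not in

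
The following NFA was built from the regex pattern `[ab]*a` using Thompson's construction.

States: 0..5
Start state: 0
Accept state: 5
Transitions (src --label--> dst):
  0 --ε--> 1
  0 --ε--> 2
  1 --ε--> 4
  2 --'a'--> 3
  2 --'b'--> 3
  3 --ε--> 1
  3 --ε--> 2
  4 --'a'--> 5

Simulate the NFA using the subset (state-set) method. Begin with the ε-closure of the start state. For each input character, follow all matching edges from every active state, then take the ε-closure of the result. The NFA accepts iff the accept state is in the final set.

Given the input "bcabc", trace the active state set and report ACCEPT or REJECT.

Answer: REJECT

Steps:
S₀ = ε-closure({0}) = {0,1,2,4}
'b' @ 1: {1,2,3,4}
'c' @ 2: {}  — no active states
rest 'abc' ignored (set empty)
final: {}; accept 5 not in set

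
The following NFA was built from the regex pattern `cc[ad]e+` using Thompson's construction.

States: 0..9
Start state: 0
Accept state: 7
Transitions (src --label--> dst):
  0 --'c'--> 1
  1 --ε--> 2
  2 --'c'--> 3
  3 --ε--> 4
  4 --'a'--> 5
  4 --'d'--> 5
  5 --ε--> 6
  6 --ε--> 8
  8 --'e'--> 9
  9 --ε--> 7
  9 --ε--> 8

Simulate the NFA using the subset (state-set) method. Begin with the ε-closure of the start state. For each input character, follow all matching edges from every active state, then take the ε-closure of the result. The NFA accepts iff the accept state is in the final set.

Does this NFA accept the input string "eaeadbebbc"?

Answer: REJECT

Derivation:
initial (ε-close {0}): {0}
'e' @ 1: {}  — dead — no transitions
rest 'aeadbebbc' ignored (set empty)
after full input: {}  (accept=7 not in)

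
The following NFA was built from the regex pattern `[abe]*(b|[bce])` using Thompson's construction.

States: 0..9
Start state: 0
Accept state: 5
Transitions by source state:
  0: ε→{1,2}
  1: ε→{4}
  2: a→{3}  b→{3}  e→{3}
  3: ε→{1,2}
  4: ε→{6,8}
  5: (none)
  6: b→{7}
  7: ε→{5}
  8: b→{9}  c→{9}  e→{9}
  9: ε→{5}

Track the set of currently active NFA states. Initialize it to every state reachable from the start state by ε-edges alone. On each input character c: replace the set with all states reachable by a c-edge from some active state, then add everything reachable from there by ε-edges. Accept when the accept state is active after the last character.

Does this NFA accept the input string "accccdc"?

S₀ = ε-closure({0}) = {0,1,2,4,6,8}
'a' @ 1: {1,2,3,4,6,8}
'c' @ 2: {5,9}  ✓accept
'c' @ 3: {}  — state set empty
rest 'ccdc' ignored (set empty)
after full input: {}  (accept=5 not in)

Answer: REJECT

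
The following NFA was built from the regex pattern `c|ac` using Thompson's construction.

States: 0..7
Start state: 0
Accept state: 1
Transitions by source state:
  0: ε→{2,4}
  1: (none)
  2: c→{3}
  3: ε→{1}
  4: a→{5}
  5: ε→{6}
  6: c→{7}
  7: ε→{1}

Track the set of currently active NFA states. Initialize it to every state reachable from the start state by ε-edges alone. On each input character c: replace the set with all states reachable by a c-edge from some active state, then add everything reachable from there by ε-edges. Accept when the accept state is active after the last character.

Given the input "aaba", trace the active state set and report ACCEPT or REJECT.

Answer: REJECT

Steps:
start: ε-closure({0}) = {0,2,4}
'a' @ 1: {5,6}
'a' @ 2: {}  — state set empty
rest 'ba' ignored (set empty)
after full input: {}  (accept=1 not in)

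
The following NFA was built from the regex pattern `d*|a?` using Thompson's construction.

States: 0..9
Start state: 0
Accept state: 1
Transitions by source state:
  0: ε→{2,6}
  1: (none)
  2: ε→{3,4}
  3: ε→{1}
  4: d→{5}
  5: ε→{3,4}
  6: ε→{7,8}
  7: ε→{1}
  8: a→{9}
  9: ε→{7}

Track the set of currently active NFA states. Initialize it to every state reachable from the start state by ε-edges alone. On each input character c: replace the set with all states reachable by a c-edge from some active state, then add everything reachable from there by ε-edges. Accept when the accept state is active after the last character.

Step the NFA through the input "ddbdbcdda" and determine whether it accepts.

Answer: REJECT

Derivation:
S₀ = ε-closure({0}) = {0,1,2,3,4,6,7,8}
'd' @ 1: {1,3,4,5}  ✓accept
'd' @ 2: {1,3,4,5}  ✓accept
'b' @ 3: {}  — state set empty
rest 'dbcdda' ignored (set empty)
after full input: {}  (accept=1 not in)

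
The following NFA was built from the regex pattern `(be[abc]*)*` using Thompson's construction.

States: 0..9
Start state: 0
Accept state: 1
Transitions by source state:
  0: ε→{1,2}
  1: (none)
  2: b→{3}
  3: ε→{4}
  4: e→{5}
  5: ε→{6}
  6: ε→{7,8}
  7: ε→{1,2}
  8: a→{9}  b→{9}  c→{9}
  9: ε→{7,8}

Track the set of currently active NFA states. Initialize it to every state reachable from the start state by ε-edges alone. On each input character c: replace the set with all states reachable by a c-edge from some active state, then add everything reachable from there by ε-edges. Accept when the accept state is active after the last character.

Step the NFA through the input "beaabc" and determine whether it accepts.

S₀ = ε-closure({0}) = {0,1,2}
'b' @ 1: {3,4}
'e' @ 2: {1,2,5,6,7,8}  ✓accept
'a' @ 3: {1,2,7,8,9}  ✓accept
'a' @ 4: {1,2,7,8,9}  ✓accept
'b' @ 5: {1,2,3,4,7,8,9}  ✓accept
'c' @ 6: {1,2,7,8,9}  ✓accept
final: {1,2,7,8,9}; accept 1 in set

Answer: ACCEPT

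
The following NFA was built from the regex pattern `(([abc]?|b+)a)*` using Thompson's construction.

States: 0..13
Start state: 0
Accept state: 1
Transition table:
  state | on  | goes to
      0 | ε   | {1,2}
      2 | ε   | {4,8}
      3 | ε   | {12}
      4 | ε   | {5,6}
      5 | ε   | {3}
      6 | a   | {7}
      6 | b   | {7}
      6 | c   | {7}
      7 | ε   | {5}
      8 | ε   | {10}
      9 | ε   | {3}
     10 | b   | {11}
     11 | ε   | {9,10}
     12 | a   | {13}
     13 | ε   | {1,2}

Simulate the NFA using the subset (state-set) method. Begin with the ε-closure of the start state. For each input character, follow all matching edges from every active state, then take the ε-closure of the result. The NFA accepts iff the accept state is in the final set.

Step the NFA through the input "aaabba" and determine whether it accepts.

Answer: ACCEPT

Trace:
S₀ = ε-closure({0}) = {0,1,2,3,4,5,6,8,10,12}
'a' @ 1: {1,2,3,4,5,6,7,8,10,12,13}  (accept∈set)
'a' @ 2: {1,2,3,4,5,6,7,8,10,12,13}  (accept∈set)
'a' @ 3: {1,2,3,4,5,6,7,8,10,12,13}  (accept∈set)
'b' @ 4: {3,5,7,9,10,11,12}
'b' @ 5: {3,9,10,11,12}
'a' @ 6: {1,2,3,4,5,6,8,10,12,13}  (accept∈set)
after full input: {1,2,3,4,5,6,8,10,12,13}  (accept=1 in)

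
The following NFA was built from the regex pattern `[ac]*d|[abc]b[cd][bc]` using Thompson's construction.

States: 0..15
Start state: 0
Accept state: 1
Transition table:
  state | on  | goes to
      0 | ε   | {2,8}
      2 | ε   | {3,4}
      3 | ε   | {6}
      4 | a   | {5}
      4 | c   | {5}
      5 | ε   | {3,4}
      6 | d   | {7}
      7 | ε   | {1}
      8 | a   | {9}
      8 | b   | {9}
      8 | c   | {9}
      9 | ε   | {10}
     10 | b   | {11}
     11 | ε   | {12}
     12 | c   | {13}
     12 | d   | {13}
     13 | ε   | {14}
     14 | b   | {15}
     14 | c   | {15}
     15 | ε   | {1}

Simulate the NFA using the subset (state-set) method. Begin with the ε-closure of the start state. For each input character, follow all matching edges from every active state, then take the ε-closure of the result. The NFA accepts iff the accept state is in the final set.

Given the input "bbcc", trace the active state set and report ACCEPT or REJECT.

Answer: ACCEPT

Steps:
start: ε-closure({0}) = {0,2,3,4,6,8}
'b' @ 1: {9,10}
'b' @ 2: {11,12}
'c' @ 3: {13,14}
'c' @ 4: {1,15}  (accept∈set)
final: {1,15}; accept 1 in set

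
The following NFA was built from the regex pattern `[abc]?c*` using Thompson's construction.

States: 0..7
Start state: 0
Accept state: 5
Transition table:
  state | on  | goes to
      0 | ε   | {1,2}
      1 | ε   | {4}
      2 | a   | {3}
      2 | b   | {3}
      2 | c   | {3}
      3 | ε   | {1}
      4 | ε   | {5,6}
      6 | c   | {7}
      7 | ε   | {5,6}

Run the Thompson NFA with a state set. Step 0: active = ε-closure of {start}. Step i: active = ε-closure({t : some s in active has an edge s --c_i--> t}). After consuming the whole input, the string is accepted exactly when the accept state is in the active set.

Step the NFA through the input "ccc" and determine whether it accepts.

Answer: ACCEPT

Trace:
start: ε-closure({0}) = {0,1,2,4,5,6}
'c' @ 1: {1,3,4,5,6,7}  ✓accept
'c' @ 2: {5,6,7}  ✓accept
'c' @ 3: {5,6,7}  ✓accept
after full input: {5,6,7}  (accept=5 in)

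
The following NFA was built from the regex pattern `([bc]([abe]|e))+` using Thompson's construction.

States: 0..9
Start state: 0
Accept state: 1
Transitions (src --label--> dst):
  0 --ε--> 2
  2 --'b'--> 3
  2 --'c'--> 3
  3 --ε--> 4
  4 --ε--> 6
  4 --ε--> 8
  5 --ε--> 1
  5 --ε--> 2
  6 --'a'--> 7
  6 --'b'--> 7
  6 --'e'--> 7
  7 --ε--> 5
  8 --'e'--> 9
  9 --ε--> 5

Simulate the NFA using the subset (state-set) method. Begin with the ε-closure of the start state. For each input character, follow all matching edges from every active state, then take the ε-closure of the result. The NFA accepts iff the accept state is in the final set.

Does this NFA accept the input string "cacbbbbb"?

start: ε-closure({0}) = {0,2}
'c' @ 1: {3,4,6,8}
'a' @ 2: {1,2,5,7}  [accepting]
'c' @ 3: {3,4,6,8}
'b' @ 4: {1,2,5,7}  [accepting]
'b' @ 5: {3,4,6,8}
'b' @ 6: {1,2,5,7}  [accepting]
'b' @ 7: {3,4,6,8}
'b' @ 8: {1,2,5,7}  [accepting]
end set {1,2,5,7} — state 1 in

Answer: ACCEPT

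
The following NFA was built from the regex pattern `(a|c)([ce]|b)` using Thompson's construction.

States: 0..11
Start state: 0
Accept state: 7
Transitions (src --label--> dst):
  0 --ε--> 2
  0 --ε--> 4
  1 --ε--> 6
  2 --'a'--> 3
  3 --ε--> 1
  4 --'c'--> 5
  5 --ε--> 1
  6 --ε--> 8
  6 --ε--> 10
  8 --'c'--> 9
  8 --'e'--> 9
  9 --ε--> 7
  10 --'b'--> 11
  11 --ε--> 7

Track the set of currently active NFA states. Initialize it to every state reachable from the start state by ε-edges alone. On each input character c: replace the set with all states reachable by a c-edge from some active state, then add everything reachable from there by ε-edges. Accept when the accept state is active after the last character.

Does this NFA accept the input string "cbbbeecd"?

Answer: REJECT

Derivation:
S₀ = ε-closure({0}) = {0,2,4}
'c' @ 1: {1,5,6,8,10}
'b' @ 2: {7,11}  [accepting]
'b' @ 3: {}  — dead — no transitions
rest 'beecd' ignored (set empty)
after full input: {}  (accept=7 not in)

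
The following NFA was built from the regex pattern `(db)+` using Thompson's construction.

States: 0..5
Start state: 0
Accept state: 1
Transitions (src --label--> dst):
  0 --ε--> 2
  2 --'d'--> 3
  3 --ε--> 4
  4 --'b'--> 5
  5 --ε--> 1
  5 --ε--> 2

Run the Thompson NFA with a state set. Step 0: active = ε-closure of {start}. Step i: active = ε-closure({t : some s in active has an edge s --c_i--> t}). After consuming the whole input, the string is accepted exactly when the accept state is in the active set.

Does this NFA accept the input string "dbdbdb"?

start: ε-closure({0}) = {0,2}
'd' @ 1: {3,4}
'b' @ 2: {1,2,5}  ✓accept
'd' @ 3: {3,4}
'b' @ 4: {1,2,5}  ✓accept
'd' @ 5: {3,4}
'b' @ 6: {1,2,5}  ✓accept
after full input: {1,2,5}  (accept=1 in)

Answer: ACCEPT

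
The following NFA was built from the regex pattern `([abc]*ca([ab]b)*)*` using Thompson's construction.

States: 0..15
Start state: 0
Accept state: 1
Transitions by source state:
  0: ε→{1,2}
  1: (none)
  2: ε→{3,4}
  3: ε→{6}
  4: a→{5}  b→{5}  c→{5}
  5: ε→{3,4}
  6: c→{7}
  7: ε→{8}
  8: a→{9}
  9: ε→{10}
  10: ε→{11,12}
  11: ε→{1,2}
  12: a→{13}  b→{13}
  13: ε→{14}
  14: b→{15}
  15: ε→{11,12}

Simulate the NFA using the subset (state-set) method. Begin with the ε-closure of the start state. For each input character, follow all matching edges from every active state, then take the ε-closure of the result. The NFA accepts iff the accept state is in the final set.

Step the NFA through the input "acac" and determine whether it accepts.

initial (ε-close {0}): {0,1,2,3,4,6}
'a' @ 1: {3,4,5,6}
'c' @ 2: {3,4,5,6,7,8}
'a' @ 3: {1,2,3,4,5,6,9,10,11,12}  [accepting]
'c' @ 4: {3,4,5,6,7,8}
final: {3,4,5,6,7,8}; accept 1 not in set

Answer: REJECT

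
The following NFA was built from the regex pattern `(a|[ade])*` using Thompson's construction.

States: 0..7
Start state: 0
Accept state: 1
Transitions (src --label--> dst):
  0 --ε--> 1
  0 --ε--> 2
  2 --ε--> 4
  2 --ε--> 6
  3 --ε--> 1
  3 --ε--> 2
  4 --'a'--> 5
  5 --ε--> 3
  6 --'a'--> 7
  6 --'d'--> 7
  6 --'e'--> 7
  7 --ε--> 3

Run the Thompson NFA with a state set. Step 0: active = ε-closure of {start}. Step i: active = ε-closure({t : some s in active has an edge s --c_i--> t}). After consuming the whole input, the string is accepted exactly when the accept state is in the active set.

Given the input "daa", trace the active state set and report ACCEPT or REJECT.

start: ε-closure({0}) = {0,1,2,4,6}
'd' @ 1: {1,2,3,4,6,7}  [accepting]
'a' @ 2: {1,2,3,4,5,6,7}  [accepting]
'a' @ 3: {1,2,3,4,5,6,7}  [accepting]
final: {1,2,3,4,5,6,7}; accept 1 in set

Answer: ACCEPT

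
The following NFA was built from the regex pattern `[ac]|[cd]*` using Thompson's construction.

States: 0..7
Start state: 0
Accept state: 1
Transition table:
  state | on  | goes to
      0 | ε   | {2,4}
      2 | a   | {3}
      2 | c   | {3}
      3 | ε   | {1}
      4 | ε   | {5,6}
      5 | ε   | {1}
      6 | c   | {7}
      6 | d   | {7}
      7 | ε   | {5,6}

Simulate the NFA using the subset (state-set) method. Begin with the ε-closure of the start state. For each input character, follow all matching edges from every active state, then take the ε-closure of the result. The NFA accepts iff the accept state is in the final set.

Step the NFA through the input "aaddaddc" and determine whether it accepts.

start: ε-closure({0}) = {0,1,2,4,5,6}
'a' @ 1: {1,3}  [accepting]
'a' @ 2: {}  — dead — no transitions
rest 'ddaddc' ignored (set empty)
final: {}; accept 1 not in set

Answer: REJECT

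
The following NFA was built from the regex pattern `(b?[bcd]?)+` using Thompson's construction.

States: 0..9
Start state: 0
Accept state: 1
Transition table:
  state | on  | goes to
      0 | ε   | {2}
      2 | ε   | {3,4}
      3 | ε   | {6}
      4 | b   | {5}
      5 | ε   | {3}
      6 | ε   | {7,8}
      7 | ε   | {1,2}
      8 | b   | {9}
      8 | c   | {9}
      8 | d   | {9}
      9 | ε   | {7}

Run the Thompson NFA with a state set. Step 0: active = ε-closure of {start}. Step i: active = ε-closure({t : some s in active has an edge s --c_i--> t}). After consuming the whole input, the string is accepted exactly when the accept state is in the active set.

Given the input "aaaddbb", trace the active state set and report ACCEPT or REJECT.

Answer: REJECT

Derivation:
initial (ε-close {0}): {0,1,2,3,4,6,7,8}
'a' @ 1: {}  — state set empty
rest 'aaddbb' ignored (set empty)
after full input: {}  (accept=1 not in)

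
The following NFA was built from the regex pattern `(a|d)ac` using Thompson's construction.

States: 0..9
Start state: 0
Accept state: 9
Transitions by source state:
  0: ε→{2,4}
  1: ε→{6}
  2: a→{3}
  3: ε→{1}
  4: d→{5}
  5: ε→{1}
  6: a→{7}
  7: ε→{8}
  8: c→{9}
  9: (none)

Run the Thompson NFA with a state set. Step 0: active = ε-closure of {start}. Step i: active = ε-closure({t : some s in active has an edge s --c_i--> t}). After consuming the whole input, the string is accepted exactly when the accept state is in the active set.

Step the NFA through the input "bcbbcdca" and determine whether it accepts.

S₀ = ε-closure({0}) = {0,2,4}
'b' @ 1: {}  — dead — no transitions
rest 'cbbcdca' ignored (set empty)
final: {}; accept 9 not in set

Answer: REJECT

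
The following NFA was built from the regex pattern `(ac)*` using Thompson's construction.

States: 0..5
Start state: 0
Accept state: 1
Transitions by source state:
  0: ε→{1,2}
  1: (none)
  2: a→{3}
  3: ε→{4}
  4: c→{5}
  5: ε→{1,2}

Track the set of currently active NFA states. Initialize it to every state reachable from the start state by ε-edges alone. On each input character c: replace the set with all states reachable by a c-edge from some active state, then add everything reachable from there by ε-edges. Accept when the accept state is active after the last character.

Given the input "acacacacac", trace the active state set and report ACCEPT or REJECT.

initial (ε-close {0}): {0,1,2}
'a' @ 1: {3,4}
'c' @ 2: {1,2,5}  ✓accept
'a' @ 3: {3,4}
'c' @ 4: {1,2,5}  ✓accept
'a' @ 5: {3,4}
'c' @ 6: {1,2,5}  ✓accept
'a' @ 7: {3,4}
'c' @ 8: {1,2,5}  ✓accept
'a' @ 9: {3,4}
'c' @ 10: {1,2,5}  ✓accept
after full input: {1,2,5}  (accept=1 in)

Answer: ACCEPT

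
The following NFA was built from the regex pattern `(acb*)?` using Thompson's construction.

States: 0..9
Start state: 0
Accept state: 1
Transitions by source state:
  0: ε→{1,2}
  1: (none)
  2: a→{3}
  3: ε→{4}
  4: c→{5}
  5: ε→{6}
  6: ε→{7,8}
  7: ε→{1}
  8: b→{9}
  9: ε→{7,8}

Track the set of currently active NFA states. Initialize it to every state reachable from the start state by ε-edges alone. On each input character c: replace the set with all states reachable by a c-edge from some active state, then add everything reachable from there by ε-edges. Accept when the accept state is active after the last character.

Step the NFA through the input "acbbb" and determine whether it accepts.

Answer: ACCEPT

Trace:
initial (ε-close {0}): {0,1,2}
'a' @ 1: {3,4}
'c' @ 2: {1,5,6,7,8}  [accepting]
'b' @ 3: {1,7,8,9}  [accepting]
'b' @ 4: {1,7,8,9}  [accepting]
'b' @ 5: {1,7,8,9}  [accepting]
final: {1,7,8,9}; accept 1 in set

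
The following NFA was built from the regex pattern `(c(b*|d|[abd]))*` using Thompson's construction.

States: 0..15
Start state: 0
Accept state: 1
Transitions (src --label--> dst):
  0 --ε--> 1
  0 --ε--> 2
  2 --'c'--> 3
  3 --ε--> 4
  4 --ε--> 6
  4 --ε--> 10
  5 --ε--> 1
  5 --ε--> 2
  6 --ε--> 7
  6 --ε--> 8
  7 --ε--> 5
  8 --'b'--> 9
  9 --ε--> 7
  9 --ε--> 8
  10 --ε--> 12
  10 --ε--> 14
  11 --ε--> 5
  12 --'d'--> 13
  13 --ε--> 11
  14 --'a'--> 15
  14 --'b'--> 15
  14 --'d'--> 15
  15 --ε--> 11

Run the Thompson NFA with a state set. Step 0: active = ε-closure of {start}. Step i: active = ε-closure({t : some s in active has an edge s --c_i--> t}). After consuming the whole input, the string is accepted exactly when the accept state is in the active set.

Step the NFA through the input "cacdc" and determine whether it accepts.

Answer: ACCEPT

Derivation:
S₀ = ε-closure({0}) = {0,1,2}
'c' @ 1: {1,2,3,4,5,6,7,8,10,12,14}  [accepting]
'a' @ 2: {1,2,5,11,15}  [accepting]
'c' @ 3: {1,2,3,4,5,6,7,8,10,12,14}  [accepting]
'd' @ 4: {1,2,5,11,13,15}  [accepting]
'c' @ 5: {1,2,3,4,5,6,7,8,10,12,14}  [accepting]
end set {1,2,3,4,5,6,7,8,10,12,14} — state 1 in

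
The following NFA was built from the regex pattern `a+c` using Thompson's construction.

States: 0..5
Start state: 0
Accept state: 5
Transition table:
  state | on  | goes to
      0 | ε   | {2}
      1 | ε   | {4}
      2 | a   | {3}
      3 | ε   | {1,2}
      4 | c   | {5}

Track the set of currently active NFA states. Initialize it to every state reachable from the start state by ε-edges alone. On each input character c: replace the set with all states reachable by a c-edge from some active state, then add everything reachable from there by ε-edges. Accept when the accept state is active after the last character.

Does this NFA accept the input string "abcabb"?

Answer: REJECT

Derivation:
start: ε-closure({0}) = {0,2}
'a' @ 1: {1,2,3,4}
'b' @ 2: {}  — dead — no transitions
rest 'cabb' ignored (set empty)
after full input: {}  (accept=5 not in)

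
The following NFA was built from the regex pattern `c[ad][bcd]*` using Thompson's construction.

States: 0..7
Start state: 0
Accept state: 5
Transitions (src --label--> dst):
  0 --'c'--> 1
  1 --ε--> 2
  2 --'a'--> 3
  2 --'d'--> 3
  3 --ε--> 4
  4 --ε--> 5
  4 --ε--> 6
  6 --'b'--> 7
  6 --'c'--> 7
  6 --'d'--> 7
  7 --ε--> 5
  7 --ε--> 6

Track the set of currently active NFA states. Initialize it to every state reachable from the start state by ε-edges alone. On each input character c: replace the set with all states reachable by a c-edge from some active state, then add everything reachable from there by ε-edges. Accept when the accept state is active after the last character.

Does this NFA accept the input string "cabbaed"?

Answer: REJECT

Derivation:
start: ε-closure({0}) = {0}
'c' @ 1: {1,2}
'a' @ 2: {3,4,5,6}  [accepting]
'b' @ 3: {5,6,7}  [accepting]
'b' @ 4: {5,6,7}  [accepting]
'a' @ 5: {}  — state set empty
rest 'ed' ignored (set empty)
final: {}; accept 5 not in set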